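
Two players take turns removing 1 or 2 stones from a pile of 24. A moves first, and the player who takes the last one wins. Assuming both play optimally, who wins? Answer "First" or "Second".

W/L table (W = player to move can force a win):
i:   0  1  2  3  4  5  6  7  8  9 10 11 12 13 14 15 16 17 18 19 20 21 22 23 24
     L  W  W  L  W  W  L  W  W  L  W  W  L  W  W  L  W  W  L  W  W  L  W  W  L
Position 24 is L, so the second player wins.

Second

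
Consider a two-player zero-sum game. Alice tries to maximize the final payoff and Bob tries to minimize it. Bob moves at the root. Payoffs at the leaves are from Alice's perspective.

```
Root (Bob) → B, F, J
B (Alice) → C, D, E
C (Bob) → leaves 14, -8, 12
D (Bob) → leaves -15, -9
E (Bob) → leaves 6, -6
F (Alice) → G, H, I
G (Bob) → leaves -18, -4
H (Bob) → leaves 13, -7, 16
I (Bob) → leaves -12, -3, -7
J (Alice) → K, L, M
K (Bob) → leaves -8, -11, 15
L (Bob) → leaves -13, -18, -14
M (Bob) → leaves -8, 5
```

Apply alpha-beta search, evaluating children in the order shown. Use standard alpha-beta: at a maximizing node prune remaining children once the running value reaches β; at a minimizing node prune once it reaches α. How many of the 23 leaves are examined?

18

C [α=-∞,β=+∞]: v=-8
D [α=-8,β=+∞]: v=-15 after child 1 ≤ α → α-cutoff, skip 1
E [α=-8,β=+∞]: v=-6
B [α=-∞,β=+∞]: v=-6
G [α=-∞,β=-6]: v=-18
H [α=-18,β=-6]: v=-7
I [α=-7,β=-6]: v=-12 after child 1 ≤ α → α-cutoff, skip 2
F [α=-∞,β=-6]: v=-7
K [α=-∞,β=-7]: v=-11
L [α=-11,β=-7]: v=-13 after child 1 ≤ α → α-cutoff, skip 2
M [α=-11,β=-7]: v=-8
J [α=-∞,β=-7]: v=-8
Root [α=-∞,β=+∞]: v=-8
Leaves evaluated: 18 of 23.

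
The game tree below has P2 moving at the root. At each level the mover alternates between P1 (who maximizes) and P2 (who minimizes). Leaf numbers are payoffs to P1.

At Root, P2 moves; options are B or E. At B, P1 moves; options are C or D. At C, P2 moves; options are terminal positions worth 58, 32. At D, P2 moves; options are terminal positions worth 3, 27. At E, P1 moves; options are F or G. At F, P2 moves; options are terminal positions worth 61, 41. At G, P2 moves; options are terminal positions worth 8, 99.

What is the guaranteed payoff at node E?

41

F: min(61, 41) = 41
G: min(8, 99) = 8
E: max(41, 8) = 41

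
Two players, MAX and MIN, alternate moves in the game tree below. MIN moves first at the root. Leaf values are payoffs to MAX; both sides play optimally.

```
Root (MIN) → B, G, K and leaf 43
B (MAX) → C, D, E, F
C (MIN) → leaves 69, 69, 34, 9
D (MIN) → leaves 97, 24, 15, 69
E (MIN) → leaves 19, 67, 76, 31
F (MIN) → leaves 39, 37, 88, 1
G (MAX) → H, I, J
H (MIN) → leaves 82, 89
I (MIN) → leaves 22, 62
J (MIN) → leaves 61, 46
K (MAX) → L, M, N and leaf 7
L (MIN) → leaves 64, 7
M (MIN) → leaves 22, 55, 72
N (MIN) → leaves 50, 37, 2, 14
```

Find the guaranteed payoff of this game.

C (MIN): min(69, 69, 34, 9) = 9
D (MIN): min(97, 24, 15, 69) = 15
E (MIN): min(19, 67, 76, 31) = 19
F (MIN): min(39, 37, 88, 1) = 1
B (MAX): max(9, 15, 19, 1) = 19
H (MIN): min(82, 89) = 82
I (MIN): min(22, 62) = 22
J (MIN): min(61, 46) = 46
G (MAX): max(82, 22, 46) = 82
L (MIN): min(64, 7) = 7
M (MIN): min(22, 55, 72) = 22
N (MIN): min(50, 37, 2, 14) = 2
K (MAX): max(7, 22, 2, 7) = 22
Root (MIN): min(19, 82, 22, 43) = 19

19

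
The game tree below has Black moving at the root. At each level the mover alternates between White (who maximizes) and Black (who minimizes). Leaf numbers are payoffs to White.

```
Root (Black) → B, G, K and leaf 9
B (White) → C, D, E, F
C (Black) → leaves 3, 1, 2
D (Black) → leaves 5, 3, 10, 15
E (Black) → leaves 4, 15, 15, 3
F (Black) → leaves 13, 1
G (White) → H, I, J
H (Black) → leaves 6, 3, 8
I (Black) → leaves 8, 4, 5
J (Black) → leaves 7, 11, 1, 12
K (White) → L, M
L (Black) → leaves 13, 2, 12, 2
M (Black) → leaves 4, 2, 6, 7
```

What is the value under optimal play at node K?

2

L: min(13, 2, 12, 2) = 2
M: min(4, 2, 6, 7) = 2
K: max(2, 2) = 2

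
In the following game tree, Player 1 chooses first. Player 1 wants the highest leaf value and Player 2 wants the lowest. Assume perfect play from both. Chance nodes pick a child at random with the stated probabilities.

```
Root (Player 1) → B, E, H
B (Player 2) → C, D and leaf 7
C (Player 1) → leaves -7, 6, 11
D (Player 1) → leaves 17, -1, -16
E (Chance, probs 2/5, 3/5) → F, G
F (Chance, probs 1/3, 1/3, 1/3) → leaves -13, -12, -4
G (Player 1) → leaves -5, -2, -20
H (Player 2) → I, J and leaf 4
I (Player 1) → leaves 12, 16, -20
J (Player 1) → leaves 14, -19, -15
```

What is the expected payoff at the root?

C (Player 1): max(-7, 6, 11) = 11
D (Player 1): max(17, -1, -16) = 17
B (Player 2): min(11, 17, 7) = 7
F (Chance): 1/3·-13 + 1/3·-12 + 1/3·-4 = -9.67
G (Player 1): max(-5, -2, -20) = -2
E (Chance): 2/5·-9.67 + 3/5·-2 = -5.07
I (Player 1): max(12, 16, -20) = 16
J (Player 1): max(14, -19, -15) = 14
H (Player 2): min(16, 14, 4) = 4
Root (Player 1): max(7, -5.07, 4) = 7

7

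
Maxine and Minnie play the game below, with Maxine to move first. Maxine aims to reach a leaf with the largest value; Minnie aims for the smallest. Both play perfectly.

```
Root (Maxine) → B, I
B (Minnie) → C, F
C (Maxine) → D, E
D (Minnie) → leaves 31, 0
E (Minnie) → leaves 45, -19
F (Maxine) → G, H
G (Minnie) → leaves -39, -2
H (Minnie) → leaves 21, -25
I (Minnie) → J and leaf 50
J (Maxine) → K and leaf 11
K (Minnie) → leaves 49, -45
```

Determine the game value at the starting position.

11

D (Minnie): min(31, 0) = 0
E (Minnie): min(45, -19) = -19
C (Maxine): max(0, -19) = 0
G (Minnie): min(-39, -2) = -39
H (Minnie): min(21, -25) = -25
F (Maxine): max(-39, -25) = -25
B (Minnie): min(0, -25) = -25
K (Minnie): min(49, -45) = -45
J (Maxine): max(-45, 11) = 11
I (Minnie): min(11, 50) = 11
Root (Maxine): max(-25, 11) = 11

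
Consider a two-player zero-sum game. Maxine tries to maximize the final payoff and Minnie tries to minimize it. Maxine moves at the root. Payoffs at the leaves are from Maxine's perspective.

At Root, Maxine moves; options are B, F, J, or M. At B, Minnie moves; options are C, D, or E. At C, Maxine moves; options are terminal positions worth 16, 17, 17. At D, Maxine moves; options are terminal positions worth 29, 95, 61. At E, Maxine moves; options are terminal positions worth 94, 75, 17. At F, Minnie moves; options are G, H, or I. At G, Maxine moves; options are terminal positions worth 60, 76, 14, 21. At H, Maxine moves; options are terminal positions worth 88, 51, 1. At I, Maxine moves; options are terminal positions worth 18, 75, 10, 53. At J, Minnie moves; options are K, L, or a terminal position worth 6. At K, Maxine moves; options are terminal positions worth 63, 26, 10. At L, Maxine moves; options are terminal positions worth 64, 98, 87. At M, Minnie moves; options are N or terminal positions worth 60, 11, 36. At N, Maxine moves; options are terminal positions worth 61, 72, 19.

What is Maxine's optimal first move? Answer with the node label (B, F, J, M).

C (Maxine): max(16, 17, 17) = 17
D (Maxine): max(29, 95, 61) = 95
E (Maxine): max(94, 75, 17) = 94
B (Minnie): min(17, 95, 94) = 17
G (Maxine): max(60, 76, 14, 21) = 76
H (Maxine): max(88, 51, 1) = 88
I (Maxine): max(18, 75, 10, 53) = 75
F (Minnie): min(76, 88, 75) = 75
K (Maxine): max(63, 26, 10) = 63
L (Maxine): max(64, 98, 87) = 98
J (Minnie): min(63, 98, 6) = 6
N (Maxine): max(61, 72, 19) = 72
M (Minnie): min(72, 60, 11, 36) = 11
Root (Maxine): max(17, 75, 6, 11) = 75
Maxine picks the child with the highest value: F (value 75).

F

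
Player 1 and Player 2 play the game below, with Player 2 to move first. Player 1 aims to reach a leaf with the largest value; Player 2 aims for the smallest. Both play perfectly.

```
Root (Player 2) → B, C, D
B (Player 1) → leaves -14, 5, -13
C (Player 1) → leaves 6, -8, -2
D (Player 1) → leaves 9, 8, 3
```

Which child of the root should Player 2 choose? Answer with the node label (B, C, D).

B

B (Player 1): max(-14, 5, -13) = 5
C (Player 1): max(6, -8, -2) = 6
D (Player 1): max(9, 8, 3) = 9
Root (Player 2): min(5, 6, 9) = 5
Player 2 picks the child with the lowest value: B (value 5).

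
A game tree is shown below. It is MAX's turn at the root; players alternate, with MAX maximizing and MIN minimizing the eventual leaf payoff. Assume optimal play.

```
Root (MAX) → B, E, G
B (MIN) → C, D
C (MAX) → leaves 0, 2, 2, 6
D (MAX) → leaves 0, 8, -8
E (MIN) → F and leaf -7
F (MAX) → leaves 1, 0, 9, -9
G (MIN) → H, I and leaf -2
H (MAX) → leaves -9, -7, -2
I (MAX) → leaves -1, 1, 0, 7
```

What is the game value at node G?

H: max(-9, -7, -2) = -2
I: max(-1, 1, 0, 7) = 7
G: min(-2, 7, -2) = -2

-2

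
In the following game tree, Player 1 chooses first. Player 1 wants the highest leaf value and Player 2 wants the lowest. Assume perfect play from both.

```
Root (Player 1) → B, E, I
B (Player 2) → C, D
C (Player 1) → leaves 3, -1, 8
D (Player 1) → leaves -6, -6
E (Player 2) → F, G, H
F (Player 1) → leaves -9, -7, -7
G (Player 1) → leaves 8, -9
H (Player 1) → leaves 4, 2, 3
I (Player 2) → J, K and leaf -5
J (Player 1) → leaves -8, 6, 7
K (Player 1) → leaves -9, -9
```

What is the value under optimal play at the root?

C (Player 1): max(3, -1, 8) = 8
D (Player 1): max(-6, -6) = -6
B (Player 2): min(8, -6) = -6
F (Player 1): max(-9, -7, -7) = -7
G (Player 1): max(8, -9) = 8
H (Player 1): max(4, 2, 3) = 4
E (Player 2): min(-7, 8, 4) = -7
J (Player 1): max(-8, 6, 7) = 7
K (Player 1): max(-9, -9) = -9
I (Player 2): min(7, -9, -5) = -9
Root (Player 1): max(-6, -7, -9) = -6

-6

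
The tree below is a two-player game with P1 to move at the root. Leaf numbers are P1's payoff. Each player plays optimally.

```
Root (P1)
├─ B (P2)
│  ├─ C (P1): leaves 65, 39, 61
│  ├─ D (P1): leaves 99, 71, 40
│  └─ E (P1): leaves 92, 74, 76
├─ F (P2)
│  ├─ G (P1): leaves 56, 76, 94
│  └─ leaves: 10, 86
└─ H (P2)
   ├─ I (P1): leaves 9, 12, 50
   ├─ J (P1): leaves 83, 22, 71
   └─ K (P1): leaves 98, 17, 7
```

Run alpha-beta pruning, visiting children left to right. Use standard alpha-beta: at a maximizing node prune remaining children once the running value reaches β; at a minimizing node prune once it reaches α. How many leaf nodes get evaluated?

12

C [α=-∞,β=+∞]: v=65
D [α=-∞,β=65]: v=99 after child 1 ≥ β → β-cutoff, skip 2
E [α=-∞,β=65]: v=92 after child 1 ≥ β → β-cutoff, skip 2
B [α=-∞,β=+∞]: v=65
G [α=65,β=+∞]: v=94
F [α=65,β=+∞]: v=10 after child 2 ≤ α → α-cutoff, skip 1
I [α=65,β=+∞]: v=50
H [α=65,β=+∞]: v=50 after child 1 ≤ α → α-cutoff, skip 2
Root [α=-∞,β=+∞]: v=65
Leaves evaluated: 12 of 23.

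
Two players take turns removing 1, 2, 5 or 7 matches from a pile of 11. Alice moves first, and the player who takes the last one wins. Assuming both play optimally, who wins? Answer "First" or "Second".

W/L table (W = player to move can force a win):
i:   0  1  2  3  4  5  6  7  8  9 10 11
     L  W  W  L  W  W  L  W  W  L  W  W
Position 11 is W, so the first player wins.

First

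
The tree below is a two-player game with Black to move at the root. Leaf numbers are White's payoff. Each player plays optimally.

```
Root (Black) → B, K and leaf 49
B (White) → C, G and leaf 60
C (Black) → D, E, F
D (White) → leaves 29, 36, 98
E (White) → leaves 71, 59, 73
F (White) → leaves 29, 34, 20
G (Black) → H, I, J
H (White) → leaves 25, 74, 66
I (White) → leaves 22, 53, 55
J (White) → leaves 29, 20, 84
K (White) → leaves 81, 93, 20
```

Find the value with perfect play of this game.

D (White): max(29, 36, 98) = 98
E (White): max(71, 59, 73) = 73
F (White): max(29, 34, 20) = 34
C (Black): min(98, 73, 34) = 34
H (White): max(25, 74, 66) = 74
I (White): max(22, 53, 55) = 55
J (White): max(29, 20, 84) = 84
G (Black): min(74, 55, 84) = 55
B (White): max(34, 55, 60) = 60
K (White): max(81, 93, 20) = 93
Root (Black): min(60, 93, 49) = 49

49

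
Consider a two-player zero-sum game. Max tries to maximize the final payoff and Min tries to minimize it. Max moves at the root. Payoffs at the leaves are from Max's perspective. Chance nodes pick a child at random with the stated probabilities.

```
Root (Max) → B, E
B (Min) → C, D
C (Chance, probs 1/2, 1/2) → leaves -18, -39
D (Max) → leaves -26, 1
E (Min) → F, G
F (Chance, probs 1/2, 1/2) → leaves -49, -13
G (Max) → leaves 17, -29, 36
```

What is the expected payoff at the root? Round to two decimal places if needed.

C (Chance): 1/2·-18 + 1/2·-39 = -28.5
D (Max): max(-26, 1) = 1
B (Min): min(-28.5, 1) = -28.5
F (Chance): 1/2·-49 + 1/2·-13 = -31
G (Max): max(17, -29, 36) = 36
E (Min): min(-31, 36) = -31
Root (Max): max(-28.5, -31) = -28.5

-28.5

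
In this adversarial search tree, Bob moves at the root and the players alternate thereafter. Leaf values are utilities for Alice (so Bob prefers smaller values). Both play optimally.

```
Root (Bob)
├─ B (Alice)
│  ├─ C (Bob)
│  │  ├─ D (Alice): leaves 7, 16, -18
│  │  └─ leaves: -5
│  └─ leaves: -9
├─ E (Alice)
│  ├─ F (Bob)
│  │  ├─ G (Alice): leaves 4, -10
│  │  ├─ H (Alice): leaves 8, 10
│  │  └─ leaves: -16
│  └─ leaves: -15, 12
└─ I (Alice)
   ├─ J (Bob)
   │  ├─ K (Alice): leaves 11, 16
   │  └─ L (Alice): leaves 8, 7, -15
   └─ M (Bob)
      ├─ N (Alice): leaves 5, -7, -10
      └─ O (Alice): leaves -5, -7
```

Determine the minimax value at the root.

-5

D (Alice): max(7, 16, -18) = 16
C (Bob): min(16, -5) = -5
B (Alice): max(-5, -9) = -5
G (Alice): max(4, -10) = 4
H (Alice): max(8, 10) = 10
F (Bob): min(4, 10, -16) = -16
E (Alice): max(-16, -15, 12) = 12
K (Alice): max(11, 16) = 16
L (Alice): max(8, 7, -15) = 8
J (Bob): min(16, 8) = 8
N (Alice): max(5, -7, -10) = 5
O (Alice): max(-5, -7) = -5
M (Bob): min(5, -5) = -5
I (Alice): max(8, -5) = 8
Root (Bob): min(-5, 12, 8) = -5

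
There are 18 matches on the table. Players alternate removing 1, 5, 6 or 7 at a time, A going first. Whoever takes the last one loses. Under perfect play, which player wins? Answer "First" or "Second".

i:   0  1  2  3  4  5  6  7  8  9 10 11 12 13 14 15 16 17 18
     W  L  W  L  W  L  W  W  W  W  W  W  W  L  W  L  W  L  W
Position 18 is W, so the first player wins.

First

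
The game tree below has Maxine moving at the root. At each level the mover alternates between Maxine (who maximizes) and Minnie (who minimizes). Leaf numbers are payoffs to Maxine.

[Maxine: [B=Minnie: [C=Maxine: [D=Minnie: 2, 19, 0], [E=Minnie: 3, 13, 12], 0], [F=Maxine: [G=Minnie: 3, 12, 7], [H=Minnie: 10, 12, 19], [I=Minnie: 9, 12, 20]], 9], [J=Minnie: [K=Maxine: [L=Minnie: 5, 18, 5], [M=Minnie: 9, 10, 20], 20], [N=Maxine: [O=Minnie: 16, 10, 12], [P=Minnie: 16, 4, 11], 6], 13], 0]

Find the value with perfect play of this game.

10

D (Minnie): min(2, 19, 0) = 0
E (Minnie): min(3, 13, 12) = 3
C (Maxine): max(0, 3, 0) = 3
G (Minnie): min(3, 12, 7) = 3
H (Minnie): min(10, 12, 19) = 10
I (Minnie): min(9, 12, 20) = 9
F (Maxine): max(3, 10, 9) = 10
B (Minnie): min(3, 10, 9) = 3
L (Minnie): min(5, 18, 5) = 5
M (Minnie): min(9, 10, 20) = 9
K (Maxine): max(5, 9, 20) = 20
O (Minnie): min(16, 10, 12) = 10
P (Minnie): min(16, 4, 11) = 4
N (Maxine): max(10, 4, 6) = 10
J (Minnie): min(20, 10, 13) = 10
Root (Maxine): max(3, 10, 0) = 10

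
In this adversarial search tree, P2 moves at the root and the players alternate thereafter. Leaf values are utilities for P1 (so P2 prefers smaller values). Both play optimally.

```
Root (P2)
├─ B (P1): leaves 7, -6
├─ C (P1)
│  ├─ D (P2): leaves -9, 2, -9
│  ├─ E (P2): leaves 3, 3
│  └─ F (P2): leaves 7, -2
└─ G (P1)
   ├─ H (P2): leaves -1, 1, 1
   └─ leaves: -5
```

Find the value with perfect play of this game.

B (P1): max(7, -6) = 7
D (P2): min(-9, 2, -9) = -9
E (P2): min(3, 3) = 3
F (P2): min(7, -2) = -2
C (P1): max(-9, 3, -2) = 3
H (P2): min(-1, 1, 1) = -1
G (P1): max(-1, -5) = -1
Root (P2): min(7, 3, -1) = -1

-1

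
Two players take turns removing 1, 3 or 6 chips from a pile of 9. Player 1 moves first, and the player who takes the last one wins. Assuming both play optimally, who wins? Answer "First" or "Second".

Second

W/L table (W = player to move can force a win):
i:   0  1  2  3  4  5  6  7  8  9
     L  W  L  W  L  W  W  W  W  L
Position 9 is L, so the second player wins.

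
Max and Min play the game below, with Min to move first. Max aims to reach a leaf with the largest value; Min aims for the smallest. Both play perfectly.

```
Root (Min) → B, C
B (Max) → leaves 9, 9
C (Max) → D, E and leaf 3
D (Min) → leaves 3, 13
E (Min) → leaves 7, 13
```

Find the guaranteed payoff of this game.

7

B (Max): max(9, 9) = 9
D (Min): min(3, 13) = 3
E (Min): min(7, 13) = 7
C (Max): max(3, 7, 3) = 7
Root (Min): min(9, 7) = 7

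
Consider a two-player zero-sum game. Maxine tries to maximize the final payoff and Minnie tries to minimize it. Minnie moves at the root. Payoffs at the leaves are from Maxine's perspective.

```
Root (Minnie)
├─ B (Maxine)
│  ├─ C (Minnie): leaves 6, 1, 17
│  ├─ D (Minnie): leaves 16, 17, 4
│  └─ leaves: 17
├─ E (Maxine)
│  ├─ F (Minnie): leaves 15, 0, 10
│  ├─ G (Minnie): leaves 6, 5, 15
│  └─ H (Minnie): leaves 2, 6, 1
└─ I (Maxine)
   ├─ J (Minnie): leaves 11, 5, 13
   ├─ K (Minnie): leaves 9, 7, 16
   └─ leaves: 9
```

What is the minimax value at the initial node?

C (Minnie): min(6, 1, 17) = 1
D (Minnie): min(16, 17, 4) = 4
B (Maxine): max(1, 4, 17) = 17
F (Minnie): min(15, 0, 10) = 0
G (Minnie): min(6, 5, 15) = 5
H (Minnie): min(2, 6, 1) = 1
E (Maxine): max(0, 5, 1) = 5
J (Minnie): min(11, 5, 13) = 5
K (Minnie): min(9, 7, 16) = 7
I (Maxine): max(5, 7, 9) = 9
Root (Minnie): min(17, 5, 9) = 5

5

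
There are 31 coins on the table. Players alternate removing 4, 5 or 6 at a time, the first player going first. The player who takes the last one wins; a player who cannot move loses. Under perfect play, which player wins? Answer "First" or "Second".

W/L table (W = player to move can force a win):
i:   0  1  2  3  4  5  6  7  8  9 10 11 12 13 14 15 16 17 18 19 20 21 22 23 24 25 26 27 28 29 30 31
     L  L  L  L  W  W  W  W  W  W  L  L  L  L  W  W  W  W  W  W  L  L  L  L  W  W  W  W  W  W  L  L
Position 31 is L, so the second player wins.

Second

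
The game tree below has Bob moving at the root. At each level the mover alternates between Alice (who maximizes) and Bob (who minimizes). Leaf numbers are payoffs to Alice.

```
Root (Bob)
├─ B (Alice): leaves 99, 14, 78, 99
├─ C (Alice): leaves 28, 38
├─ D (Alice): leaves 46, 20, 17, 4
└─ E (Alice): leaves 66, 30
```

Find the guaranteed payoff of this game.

38

B (Alice): max(99, 14, 78, 99) = 99
C (Alice): max(28, 38) = 38
D (Alice): max(46, 20, 17, 4) = 46
E (Alice): max(66, 30) = 66
Root (Bob): min(99, 38, 46, 66) = 38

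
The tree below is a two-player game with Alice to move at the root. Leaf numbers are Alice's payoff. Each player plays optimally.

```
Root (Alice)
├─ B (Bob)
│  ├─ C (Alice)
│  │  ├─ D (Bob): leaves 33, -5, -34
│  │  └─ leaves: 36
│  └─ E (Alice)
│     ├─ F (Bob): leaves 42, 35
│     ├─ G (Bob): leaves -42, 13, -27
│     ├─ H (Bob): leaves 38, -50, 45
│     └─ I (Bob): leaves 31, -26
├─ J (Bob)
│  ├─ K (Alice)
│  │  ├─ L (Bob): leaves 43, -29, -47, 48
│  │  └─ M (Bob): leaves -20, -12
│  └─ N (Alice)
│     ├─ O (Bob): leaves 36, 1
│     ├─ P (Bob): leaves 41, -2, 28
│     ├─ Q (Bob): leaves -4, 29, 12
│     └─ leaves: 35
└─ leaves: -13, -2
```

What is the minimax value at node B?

35

D: min(33, -5, -34) = -34
C: max(-34, 36) = 36
F: min(42, 35) = 35
G: min(-42, 13, -27) = -42
H: min(38, -50, 45) = -50
I: min(31, -26) = -26
E: max(35, -42, -50, -26) = 35
B: min(36, 35) = 35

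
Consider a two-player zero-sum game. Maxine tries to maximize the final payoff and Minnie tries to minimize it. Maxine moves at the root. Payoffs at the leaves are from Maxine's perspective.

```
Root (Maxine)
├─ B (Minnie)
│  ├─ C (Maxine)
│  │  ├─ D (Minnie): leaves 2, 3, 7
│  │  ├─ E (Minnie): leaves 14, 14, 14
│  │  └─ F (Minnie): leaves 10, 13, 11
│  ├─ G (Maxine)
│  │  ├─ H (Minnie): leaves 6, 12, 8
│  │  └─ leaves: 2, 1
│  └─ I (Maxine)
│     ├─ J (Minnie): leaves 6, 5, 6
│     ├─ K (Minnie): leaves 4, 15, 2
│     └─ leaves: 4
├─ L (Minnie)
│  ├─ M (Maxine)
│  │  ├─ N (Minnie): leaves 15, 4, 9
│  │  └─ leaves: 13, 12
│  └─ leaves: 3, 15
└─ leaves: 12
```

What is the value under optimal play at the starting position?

12

D (Minnie): min(2, 3, 7) = 2
E (Minnie): min(14, 14, 14) = 14
F (Minnie): min(10, 13, 11) = 10
C (Maxine): max(2, 14, 10) = 14
H (Minnie): min(6, 12, 8) = 6
G (Maxine): max(6, 2, 1) = 6
J (Minnie): min(6, 5, 6) = 5
K (Minnie): min(4, 15, 2) = 2
I (Maxine): max(5, 2, 4) = 5
B (Minnie): min(14, 6, 5) = 5
N (Minnie): min(15, 4, 9) = 4
M (Maxine): max(4, 13, 12) = 13
L (Minnie): min(13, 3, 15) = 3
Root (Maxine): max(5, 3, 12) = 12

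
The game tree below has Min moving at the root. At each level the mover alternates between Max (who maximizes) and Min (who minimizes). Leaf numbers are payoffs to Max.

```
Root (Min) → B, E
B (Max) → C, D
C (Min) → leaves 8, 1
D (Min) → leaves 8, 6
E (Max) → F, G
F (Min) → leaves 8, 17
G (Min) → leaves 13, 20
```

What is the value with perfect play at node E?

13

F: min(8, 17) = 8
G: min(13, 20) = 13
E: max(8, 13) = 13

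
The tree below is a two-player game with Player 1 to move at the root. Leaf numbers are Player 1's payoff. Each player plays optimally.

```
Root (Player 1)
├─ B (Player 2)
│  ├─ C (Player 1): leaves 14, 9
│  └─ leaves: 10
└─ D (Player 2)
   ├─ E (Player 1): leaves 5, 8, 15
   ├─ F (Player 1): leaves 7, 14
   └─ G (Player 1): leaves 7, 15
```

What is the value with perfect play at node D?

E: max(5, 8, 15) = 15
F: max(7, 14) = 14
G: max(7, 15) = 15
D: min(15, 14, 15) = 14

14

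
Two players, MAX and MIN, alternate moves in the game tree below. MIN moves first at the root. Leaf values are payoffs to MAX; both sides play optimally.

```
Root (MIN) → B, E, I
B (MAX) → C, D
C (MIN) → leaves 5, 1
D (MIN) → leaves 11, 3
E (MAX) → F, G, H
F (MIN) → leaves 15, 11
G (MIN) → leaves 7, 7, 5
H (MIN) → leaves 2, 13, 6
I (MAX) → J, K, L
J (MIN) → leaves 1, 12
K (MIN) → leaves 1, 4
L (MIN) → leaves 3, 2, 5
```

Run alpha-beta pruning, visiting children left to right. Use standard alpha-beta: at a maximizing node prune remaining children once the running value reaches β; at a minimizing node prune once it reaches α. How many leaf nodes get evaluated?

C [α=-∞,β=+∞]: v=1
D [α=1,β=+∞]: v=3
B [α=-∞,β=+∞]: v=3
F [α=-∞,β=3]: v=11
E [α=-∞,β=3]: v=11 after child 1 ≥ β → β-cutoff, skip 2
J [α=-∞,β=3]: v=1
K [α=1,β=3]: v=1 after child 1 ≤ α → α-cutoff, skip 1
L [α=1,β=3]: v=2
I [α=-∞,β=3]: v=2
Root [α=-∞,β=+∞]: v=2
Leaves evaluated: 12 of 19.

12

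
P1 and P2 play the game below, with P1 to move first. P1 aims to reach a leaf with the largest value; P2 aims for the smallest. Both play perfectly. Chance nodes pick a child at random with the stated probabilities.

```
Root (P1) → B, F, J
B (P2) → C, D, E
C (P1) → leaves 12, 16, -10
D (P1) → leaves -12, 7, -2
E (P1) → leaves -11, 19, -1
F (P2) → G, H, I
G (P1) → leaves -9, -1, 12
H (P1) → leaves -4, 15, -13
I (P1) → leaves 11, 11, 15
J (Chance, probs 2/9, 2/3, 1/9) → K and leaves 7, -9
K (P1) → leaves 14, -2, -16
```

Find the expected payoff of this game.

12

C (P1): max(12, 16, -10) = 16
D (P1): max(-12, 7, -2) = 7
E (P1): max(-11, 19, -1) = 19
B (P2): min(16, 7, 19) = 7
G (P1): max(-9, -1, 12) = 12
H (P1): max(-4, 15, -13) = 15
I (P1): max(11, 11, 15) = 15
F (P2): min(12, 15, 15) = 12
K (P1): max(14, -2, -16) = 14
J (Chance): 2/9·14 + 2/3·7 + 1/9·-9 = 6.78
Root (P1): max(7, 12, 6.78) = 12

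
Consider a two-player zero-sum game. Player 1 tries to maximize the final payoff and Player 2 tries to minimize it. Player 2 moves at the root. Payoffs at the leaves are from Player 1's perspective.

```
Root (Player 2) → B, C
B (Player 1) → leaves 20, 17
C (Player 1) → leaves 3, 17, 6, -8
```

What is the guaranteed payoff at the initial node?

17

B (Player 1): max(20, 17) = 20
C (Player 1): max(3, 17, 6, -8) = 17
Root (Player 2): min(20, 17) = 17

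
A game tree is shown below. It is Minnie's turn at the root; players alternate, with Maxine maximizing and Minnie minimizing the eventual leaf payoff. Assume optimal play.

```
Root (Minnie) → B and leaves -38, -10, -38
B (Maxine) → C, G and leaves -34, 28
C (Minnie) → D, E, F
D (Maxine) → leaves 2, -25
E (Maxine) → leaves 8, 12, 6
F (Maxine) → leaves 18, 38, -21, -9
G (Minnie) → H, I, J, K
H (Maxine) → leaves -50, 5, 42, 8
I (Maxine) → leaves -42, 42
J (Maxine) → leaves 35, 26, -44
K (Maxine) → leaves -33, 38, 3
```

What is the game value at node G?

35

H: max(-50, 5, 42, 8) = 42
I: max(-42, 42) = 42
J: max(35, 26, -44) = 35
K: max(-33, 38, 3) = 38
G: min(42, 42, 35, 38) = 35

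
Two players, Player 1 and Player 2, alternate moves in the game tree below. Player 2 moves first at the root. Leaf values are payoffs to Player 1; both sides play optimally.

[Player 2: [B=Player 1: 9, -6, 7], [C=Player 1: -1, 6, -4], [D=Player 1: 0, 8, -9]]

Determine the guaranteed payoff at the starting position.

B (Player 1): max(9, -6, 7) = 9
C (Player 1): max(-1, 6, -4) = 6
D (Player 1): max(0, 8, -9) = 8
Root (Player 2): min(9, 6, 8) = 6

6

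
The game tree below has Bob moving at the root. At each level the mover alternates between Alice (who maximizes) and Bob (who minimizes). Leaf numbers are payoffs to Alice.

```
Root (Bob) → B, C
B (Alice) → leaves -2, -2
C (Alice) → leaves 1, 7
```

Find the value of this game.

B (Alice): max(-2, -2) = -2
C (Alice): max(1, 7) = 7
Root (Bob): min(-2, 7) = -2

-2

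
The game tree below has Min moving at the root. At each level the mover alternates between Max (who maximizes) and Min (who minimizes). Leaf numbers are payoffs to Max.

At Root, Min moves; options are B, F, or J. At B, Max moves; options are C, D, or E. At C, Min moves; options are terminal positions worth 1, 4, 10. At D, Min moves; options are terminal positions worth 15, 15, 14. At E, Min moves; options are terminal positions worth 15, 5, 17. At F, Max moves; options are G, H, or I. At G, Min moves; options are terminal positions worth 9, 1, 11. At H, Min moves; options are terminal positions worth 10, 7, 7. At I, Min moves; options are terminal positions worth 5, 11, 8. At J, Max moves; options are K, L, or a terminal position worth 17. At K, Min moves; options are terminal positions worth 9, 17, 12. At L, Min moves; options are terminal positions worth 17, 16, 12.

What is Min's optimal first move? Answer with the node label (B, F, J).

C (Min): min(1, 4, 10) = 1
D (Min): min(15, 15, 14) = 14
E (Min): min(15, 5, 17) = 5
B (Max): max(1, 14, 5) = 14
G (Min): min(9, 1, 11) = 1
H (Min): min(10, 7, 7) = 7
I (Min): min(5, 11, 8) = 5
F (Max): max(1, 7, 5) = 7
K (Min): min(9, 17, 12) = 9
L (Min): min(17, 16, 12) = 12
J (Max): max(9, 12, 17) = 17
Root (Min): min(14, 7, 17) = 7
Min picks the child with the lowest value: F (value 7).

F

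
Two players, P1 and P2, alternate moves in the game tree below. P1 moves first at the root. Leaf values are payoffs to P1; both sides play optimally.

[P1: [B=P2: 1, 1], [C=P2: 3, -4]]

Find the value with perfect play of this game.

1

B (P2): min(1, 1) = 1
C (P2): min(3, -4) = -4
Root (P1): max(1, -4) = 1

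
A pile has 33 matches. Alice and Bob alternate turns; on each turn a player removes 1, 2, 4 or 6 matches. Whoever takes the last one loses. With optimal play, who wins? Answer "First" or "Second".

Positions where the player to move wins (W) vs loses (L):
i:   0  1  2  3  4  5  6  7  8  9 10 11 12 13 14 15 16 17 18 19 20 21 22 23 24 25 26 27 28 29 30 31 32 33
     W  L  W  W  L  W  W  W  W  L  W  W  L  W  W  W  W  L  W  W  L  W  W  W  W  L  W  W  L  W  W  W  W  L
Position 33 is L, so the second player wins.

Second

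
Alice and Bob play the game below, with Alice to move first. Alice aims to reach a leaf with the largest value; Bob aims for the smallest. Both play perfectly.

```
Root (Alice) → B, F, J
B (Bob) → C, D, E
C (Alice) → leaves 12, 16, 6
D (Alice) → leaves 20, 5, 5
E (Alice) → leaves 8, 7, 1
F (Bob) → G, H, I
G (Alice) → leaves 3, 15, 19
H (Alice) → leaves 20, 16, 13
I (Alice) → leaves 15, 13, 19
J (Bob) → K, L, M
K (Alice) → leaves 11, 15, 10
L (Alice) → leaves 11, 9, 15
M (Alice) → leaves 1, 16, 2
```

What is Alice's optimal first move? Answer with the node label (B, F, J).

F

C (Alice): max(12, 16, 6) = 16
D (Alice): max(20, 5, 5) = 20
E (Alice): max(8, 7, 1) = 8
B (Bob): min(16, 20, 8) = 8
G (Alice): max(3, 15, 19) = 19
H (Alice): max(20, 16, 13) = 20
I (Alice): max(15, 13, 19) = 19
F (Bob): min(19, 20, 19) = 19
K (Alice): max(11, 15, 10) = 15
L (Alice): max(11, 9, 15) = 15
M (Alice): max(1, 16, 2) = 16
J (Bob): min(15, 15, 16) = 15
Root (Alice): max(8, 19, 15) = 19
Alice picks the child with the highest value: F (value 19).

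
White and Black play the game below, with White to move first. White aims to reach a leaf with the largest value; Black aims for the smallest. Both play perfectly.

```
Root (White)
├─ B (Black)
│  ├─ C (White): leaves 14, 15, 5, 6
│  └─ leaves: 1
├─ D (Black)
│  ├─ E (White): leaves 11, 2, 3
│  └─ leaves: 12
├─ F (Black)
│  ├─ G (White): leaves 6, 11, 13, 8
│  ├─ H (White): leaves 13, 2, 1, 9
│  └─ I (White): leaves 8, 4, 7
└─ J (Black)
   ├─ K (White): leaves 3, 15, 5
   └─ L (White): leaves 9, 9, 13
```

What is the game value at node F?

8

G: max(6, 11, 13, 8) = 13
H: max(13, 2, 1, 9) = 13
I: max(8, 4, 7) = 8
F: min(13, 13, 8) = 8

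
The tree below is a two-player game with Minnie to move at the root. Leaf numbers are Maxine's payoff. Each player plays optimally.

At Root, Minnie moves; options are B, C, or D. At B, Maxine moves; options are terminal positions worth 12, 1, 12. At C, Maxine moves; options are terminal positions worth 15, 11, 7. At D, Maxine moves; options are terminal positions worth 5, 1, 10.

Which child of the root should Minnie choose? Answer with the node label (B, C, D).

D

B (Maxine): max(12, 1, 12) = 12
C (Maxine): max(15, 11, 7) = 15
D (Maxine): max(5, 1, 10) = 10
Root (Minnie): min(12, 15, 10) = 10
Minnie picks the child with the lowest value: D (value 10).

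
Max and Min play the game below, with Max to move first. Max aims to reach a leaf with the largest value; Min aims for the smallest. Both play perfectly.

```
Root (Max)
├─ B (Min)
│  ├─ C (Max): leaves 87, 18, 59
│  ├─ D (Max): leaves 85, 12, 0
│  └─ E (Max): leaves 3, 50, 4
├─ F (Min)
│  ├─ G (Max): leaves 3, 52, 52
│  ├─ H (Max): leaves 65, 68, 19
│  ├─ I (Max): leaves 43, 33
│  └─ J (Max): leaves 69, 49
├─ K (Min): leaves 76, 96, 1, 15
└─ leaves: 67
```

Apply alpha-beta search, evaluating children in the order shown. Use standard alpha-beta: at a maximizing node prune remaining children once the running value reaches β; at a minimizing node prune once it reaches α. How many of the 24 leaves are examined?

19

C [α=-∞,β=+∞]: v=87
D [α=-∞,β=87]: v=85
E [α=-∞,β=85]: v=50
B [α=-∞,β=+∞]: v=50
G [α=50,β=+∞]: v=52
H [α=50,β=52]: v=65 after child 1 ≥ β → β-cutoff, skip 2
I [α=50,β=52]: v=43
F [α=50,β=+∞]: v=43 after child 3 ≤ α → α-cutoff, skip 1
K [α=50,β=+∞]: v=1 after child 3 ≤ α → α-cutoff, skip 1
Root [α=-∞,β=+∞]: v=67
Leaves evaluated: 19 of 24.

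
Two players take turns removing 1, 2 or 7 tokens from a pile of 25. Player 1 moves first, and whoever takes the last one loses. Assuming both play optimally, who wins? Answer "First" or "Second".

Second

i:   0  1  2  3  4  5  6  7  8  9 10 11 12 13 14 15 16 17 18 19 20 21 22 23 24 25
     W  L  W  W  L  W  W  L  W  W  L  W  W  L  W  W  L  W  W  L  W  W  L  W  W  L
Position 25 is L, so the second player wins.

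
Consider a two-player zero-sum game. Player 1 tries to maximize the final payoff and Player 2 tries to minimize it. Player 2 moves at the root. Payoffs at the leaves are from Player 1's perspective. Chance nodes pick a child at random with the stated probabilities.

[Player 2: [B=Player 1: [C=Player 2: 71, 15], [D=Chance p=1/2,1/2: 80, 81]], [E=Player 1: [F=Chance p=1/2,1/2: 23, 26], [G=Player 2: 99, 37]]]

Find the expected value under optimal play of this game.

37

C (Player 2): min(71, 15) = 15
D (Chance): 1/2·80 + 1/2·81 = 80.5
B (Player 1): max(15, 80.5) = 80.5
F (Chance): 1/2·23 + 1/2·26 = 24.5
G (Player 2): min(99, 37) = 37
E (Player 1): max(24.5, 37) = 37
Root (Player 2): min(80.5, 37) = 37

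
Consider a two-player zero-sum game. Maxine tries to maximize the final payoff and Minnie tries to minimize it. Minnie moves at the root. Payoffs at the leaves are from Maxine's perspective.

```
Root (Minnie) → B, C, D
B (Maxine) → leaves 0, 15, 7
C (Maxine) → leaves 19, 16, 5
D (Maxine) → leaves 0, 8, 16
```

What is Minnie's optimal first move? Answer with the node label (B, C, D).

B

B (Maxine): max(0, 15, 7) = 15
C (Maxine): max(19, 16, 5) = 19
D (Maxine): max(0, 8, 16) = 16
Root (Minnie): min(15, 19, 16) = 15
Minnie picks the child with the lowest value: B (value 15).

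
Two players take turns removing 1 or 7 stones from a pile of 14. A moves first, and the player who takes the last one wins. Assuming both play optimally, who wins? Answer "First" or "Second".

Second

Mark each pile size as W (mover wins) or L (mover loses):
i:   0  1  2  3  4  5  6  7  8  9 10 11 12 13 14
     L  W  L  W  L  W  L  W  L  W  L  W  L  W  L
Position 14 is L, so the second player wins.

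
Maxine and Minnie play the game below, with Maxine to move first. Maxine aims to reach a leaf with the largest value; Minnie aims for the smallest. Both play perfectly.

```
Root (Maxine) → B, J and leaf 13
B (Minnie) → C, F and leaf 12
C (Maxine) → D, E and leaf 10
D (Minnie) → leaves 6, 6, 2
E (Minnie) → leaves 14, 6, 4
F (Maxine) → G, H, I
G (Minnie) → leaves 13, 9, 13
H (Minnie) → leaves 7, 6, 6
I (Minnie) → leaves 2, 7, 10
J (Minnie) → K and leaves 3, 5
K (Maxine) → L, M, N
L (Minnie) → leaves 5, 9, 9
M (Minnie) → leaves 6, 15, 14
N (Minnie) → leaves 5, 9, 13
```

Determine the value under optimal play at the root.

D (Minnie): min(6, 6, 2) = 2
E (Minnie): min(14, 6, 4) = 4
C (Maxine): max(2, 4, 10) = 10
G (Minnie): min(13, 9, 13) = 9
H (Minnie): min(7, 6, 6) = 6
I (Minnie): min(2, 7, 10) = 2
F (Maxine): max(9, 6, 2) = 9
B (Minnie): min(10, 9, 12) = 9
L (Minnie): min(5, 9, 9) = 5
M (Minnie): min(6, 15, 14) = 6
N (Minnie): min(5, 9, 13) = 5
K (Maxine): max(5, 6, 5) = 6
J (Minnie): min(6, 3, 5) = 3
Root (Maxine): max(9, 3, 13) = 13

13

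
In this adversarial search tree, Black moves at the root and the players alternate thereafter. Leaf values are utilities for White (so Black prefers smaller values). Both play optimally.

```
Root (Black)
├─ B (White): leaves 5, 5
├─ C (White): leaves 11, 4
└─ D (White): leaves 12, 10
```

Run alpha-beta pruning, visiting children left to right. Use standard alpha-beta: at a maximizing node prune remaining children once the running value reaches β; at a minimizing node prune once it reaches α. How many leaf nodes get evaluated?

4

B [α=-∞,β=+∞]: v=5
C [α=-∞,β=5]: v=11 after child 1 ≥ β → β-cutoff, skip 1
D [α=-∞,β=5]: v=12 after child 1 ≥ β → β-cutoff, skip 1
Root [α=-∞,β=+∞]: v=5
Leaves evaluated: 4 of 6.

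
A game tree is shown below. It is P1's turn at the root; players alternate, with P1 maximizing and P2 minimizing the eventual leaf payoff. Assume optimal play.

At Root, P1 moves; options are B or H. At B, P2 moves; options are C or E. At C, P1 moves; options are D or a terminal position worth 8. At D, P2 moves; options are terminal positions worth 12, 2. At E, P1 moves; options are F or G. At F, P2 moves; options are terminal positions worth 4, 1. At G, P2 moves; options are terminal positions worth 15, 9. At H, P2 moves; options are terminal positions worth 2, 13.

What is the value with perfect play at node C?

D: min(12, 2) = 2
C: max(2, 8) = 8

8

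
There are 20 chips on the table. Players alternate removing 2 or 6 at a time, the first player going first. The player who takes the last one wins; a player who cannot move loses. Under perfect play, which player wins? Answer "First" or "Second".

Compute winning (W) and losing (L) positions by backward induction:
i:   0  1  2  3  4  5  6  7  8  9 10 11 12 13 14 15 16 17 18 19 20
     L  L  W  W  L  L  W  W  L  L  W  W  L  L  W  W  L  L  W  W  L
Position 20 is L, so the second player wins.

Second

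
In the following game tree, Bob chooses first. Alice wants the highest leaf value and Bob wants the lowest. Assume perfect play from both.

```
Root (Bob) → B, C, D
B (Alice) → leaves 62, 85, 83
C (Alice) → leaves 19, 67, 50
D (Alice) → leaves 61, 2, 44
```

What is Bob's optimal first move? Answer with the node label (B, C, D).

B (Alice): max(62, 85, 83) = 85
C (Alice): max(19, 67, 50) = 67
D (Alice): max(61, 2, 44) = 61
Root (Bob): min(85, 67, 61) = 61
Bob picks the child with the lowest value: D (value 61).

D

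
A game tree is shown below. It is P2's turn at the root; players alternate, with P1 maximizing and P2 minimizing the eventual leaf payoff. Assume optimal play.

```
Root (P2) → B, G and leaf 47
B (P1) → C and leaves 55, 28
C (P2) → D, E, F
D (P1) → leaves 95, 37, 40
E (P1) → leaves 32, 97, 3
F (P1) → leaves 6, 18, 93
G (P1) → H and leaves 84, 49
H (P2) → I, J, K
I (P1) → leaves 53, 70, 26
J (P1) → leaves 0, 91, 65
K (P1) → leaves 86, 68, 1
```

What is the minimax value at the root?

D (P1): max(95, 37, 40) = 95
E (P1): max(32, 97, 3) = 97
F (P1): max(6, 18, 93) = 93
C (P2): min(95, 97, 93) = 93
B (P1): max(93, 55, 28) = 93
I (P1): max(53, 70, 26) = 70
J (P1): max(0, 91, 65) = 91
K (P1): max(86, 68, 1) = 86
H (P2): min(70, 91, 86) = 70
G (P1): max(70, 84, 49) = 84
Root (P2): min(93, 84, 47) = 47

47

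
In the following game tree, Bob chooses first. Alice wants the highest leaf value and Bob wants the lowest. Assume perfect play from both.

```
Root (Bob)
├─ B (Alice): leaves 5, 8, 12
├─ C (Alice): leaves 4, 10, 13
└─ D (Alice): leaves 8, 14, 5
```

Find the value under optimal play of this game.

B (Alice): max(5, 8, 12) = 12
C (Alice): max(4, 10, 13) = 13
D (Alice): max(8, 14, 5) = 14
Root (Bob): min(12, 13, 14) = 12

12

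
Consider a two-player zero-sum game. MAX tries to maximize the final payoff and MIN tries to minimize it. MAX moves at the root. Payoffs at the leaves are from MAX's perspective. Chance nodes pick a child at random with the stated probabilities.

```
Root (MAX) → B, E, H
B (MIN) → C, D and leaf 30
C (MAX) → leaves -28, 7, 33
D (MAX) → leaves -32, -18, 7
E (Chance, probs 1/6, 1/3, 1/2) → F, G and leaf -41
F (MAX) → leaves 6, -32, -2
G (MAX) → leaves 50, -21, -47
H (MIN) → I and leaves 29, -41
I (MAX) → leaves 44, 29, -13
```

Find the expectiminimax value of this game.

7

C (MAX): max(-28, 7, 33) = 33
D (MAX): max(-32, -18, 7) = 7
B (MIN): min(33, 7, 30) = 7
F (MAX): max(6, -32, -2) = 6
G (MAX): max(50, -21, -47) = 50
E (Chance): 1/6·6 + 1/3·50 + 1/2·-41 = -2.83
I (MAX): max(44, 29, -13) = 44
H (MIN): min(44, 29, -41) = -41
Root (MAX): max(7, -2.83, -41) = 7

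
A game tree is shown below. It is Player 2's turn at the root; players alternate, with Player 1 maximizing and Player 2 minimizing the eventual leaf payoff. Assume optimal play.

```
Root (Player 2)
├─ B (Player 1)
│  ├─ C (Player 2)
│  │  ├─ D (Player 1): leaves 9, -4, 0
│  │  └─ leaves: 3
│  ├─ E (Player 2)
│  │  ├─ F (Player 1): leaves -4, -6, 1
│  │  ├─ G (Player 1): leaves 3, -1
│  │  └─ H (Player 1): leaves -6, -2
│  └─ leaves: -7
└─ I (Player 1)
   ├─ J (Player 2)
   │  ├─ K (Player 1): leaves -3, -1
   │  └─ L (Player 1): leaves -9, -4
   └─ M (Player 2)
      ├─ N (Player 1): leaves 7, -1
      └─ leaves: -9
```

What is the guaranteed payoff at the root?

D (Player 1): max(9, -4, 0) = 9
C (Player 2): min(9, 3) = 3
F (Player 1): max(-4, -6, 1) = 1
G (Player 1): max(3, -1) = 3
H (Player 1): max(-6, -2) = -2
E (Player 2): min(1, 3, -2) = -2
B (Player 1): max(3, -2, -7) = 3
K (Player 1): max(-3, -1) = -1
L (Player 1): max(-9, -4) = -4
J (Player 2): min(-1, -4) = -4
N (Player 1): max(7, -1) = 7
M (Player 2): min(7, -9) = -9
I (Player 1): max(-4, -9) = -4
Root (Player 2): min(3, -4) = -4

-4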